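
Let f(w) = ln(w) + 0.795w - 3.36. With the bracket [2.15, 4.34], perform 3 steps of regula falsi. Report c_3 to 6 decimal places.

f(2.150000) = -0.885282, f(4.340000) = 1.558174
step 1: c = 2.943453, f(c) = 0.059629 > 0 → new bracket [2.150000, 2.943453]
step 2: c = 2.893382, f(c) = 0.002665 > 0 → new bracket [2.150000, 2.893382]
step 3: c = 2.891151, f(c) = 0.000120 > 0 → new bracket [2.150000, 2.891151]

2.891151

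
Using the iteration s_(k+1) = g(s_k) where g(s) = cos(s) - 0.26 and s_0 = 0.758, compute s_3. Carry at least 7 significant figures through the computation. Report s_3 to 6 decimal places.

0.546092

s_1 = g(0.758000) = 0.466212
s_2 = g(0.466212) = 0.633277
s_3 = g(0.633277) = 0.546092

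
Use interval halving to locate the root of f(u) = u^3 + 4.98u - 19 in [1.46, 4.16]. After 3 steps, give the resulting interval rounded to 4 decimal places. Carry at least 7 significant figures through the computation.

f(1.460000) = -8.617064, f(4.160000) = 73.708096 (opposite signs)
step 1: m = 2.810000, f(m) = 17.181841 > 0 → root in [1.460000, 2.810000]
step 2: m = 2.135000, f(m) = 1.364110 > 0 → root in [1.460000, 2.135000]
step 3: m = 1.797500, f(m) = -4.240716 < 0 → root in [1.797500, 2.135000]

[1.7975, 2.1350]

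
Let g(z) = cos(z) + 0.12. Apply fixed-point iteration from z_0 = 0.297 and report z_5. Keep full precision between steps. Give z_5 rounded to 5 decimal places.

z_1 = g(0.297000) = 1.076219
z_2 = g(1.076219) = 0.594660
z_3 = g(0.594660) = 0.948339
z_4 = g(0.948339) = 0.703033
z_5 = g(0.703033) = 0.882885

0.88288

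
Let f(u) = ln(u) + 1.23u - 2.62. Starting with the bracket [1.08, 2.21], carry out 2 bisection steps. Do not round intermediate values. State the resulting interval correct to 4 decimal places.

[1.6450, 1.9275]

f(1.080000) = -1.214639, f(2.210000) = 0.891293 (opposite signs)
step 1: m = 1.645000, f(m) = -0.098910 < 0 → root in [1.645000, 2.210000]
step 2: m = 1.927500, f(m) = 0.407049 > 0 → root in [1.645000, 1.927500]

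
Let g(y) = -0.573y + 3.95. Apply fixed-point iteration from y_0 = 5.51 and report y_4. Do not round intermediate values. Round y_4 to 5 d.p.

y_1 = g(5.510000) = 0.792770
y_2 = g(0.792770) = 3.495743
y_3 = g(3.495743) = 1.946939
y_4 = g(1.946939) = 2.834404

2.83440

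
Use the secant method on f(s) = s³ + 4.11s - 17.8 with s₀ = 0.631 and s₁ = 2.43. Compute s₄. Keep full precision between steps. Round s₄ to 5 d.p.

f(s_0) = -14.955350, f(s_1) = 6.536207
s_2 = 2.430000 - (6.536207)·(2.430000 - 0.631000)/(6.536207 - (-14.955350)) = 1.882872; f(s_2) = -3.386228
s_3 = 1.882872 - (-3.386228)·(1.882872 - 2.430000)/(-3.386228 - (6.536207)) = 2.069590; f(s_3) = -0.429509
s_4 = 2.069590 - (-0.429509)·(2.069590 - 1.882872)/(-0.429509 - (-3.386228)) = 2.096714; f(s_4) = 0.035086

2.09671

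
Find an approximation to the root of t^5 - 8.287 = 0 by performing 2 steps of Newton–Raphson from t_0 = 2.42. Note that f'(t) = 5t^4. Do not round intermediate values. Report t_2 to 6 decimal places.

Newton update: t ← t − f(t)/f'(t).
t_0 = 2.420000: f = 74.712759, f' = 171.487105 → t_1 = 2.420000 - (74.712759)/(171.487105) = 1.984324
t_1 = 1.984324: f = 22.478451, f' = 77.521227 → t_2 = 1.984324 - (22.478451)/(77.521227) = 1.694359

1.694359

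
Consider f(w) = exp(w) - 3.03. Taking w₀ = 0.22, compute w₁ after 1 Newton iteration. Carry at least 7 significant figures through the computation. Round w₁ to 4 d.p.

1.6516

f'(w) = exp(w)
w_0 = 0.220000: f = -1.783923, f' = 1.246077 → w_1 = 0.220000 - (-1.783923)/(1.246077) = 1.651632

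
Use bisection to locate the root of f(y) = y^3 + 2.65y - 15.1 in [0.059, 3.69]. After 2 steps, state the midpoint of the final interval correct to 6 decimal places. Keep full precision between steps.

f(0.059000) = -14.943445, f(3.690000) = 44.921909 (opposite signs)
step 1: m = 1.874500, f(m) = -3.546050 < 0 → root in [1.874500, 3.690000]
step 2: m = 2.782250, f(m) = 13.810123 > 0 → root in [1.874500, 2.782250]
Midpoint of [1.874500, 2.782250] = 2.328375

2.328375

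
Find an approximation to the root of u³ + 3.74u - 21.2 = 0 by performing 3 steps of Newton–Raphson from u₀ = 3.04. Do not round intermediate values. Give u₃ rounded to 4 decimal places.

2.3218

Newton update: u ← u − f(u)/f'(u).
f'(u) = 3u² + 3.74
u_0 = 3.040000: f = 18.264064, f' = 31.464800 → u_1 = 3.040000 - (18.264064)/(31.464800) = 2.459540
u_1 = 2.459540: f = 2.877262, f' = 21.888008 → u_2 = 2.459540 - (2.877262)/(21.888008) = 2.328086
u_2 = 2.328086: f = 0.125232, f' = 19.999953 → u_3 = 2.328086 - (0.125232)/(19.999953) = 2.321824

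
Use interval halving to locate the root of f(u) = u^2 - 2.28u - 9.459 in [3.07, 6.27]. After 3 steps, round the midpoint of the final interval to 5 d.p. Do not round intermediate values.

f(3.070000) = -7.033700, f(6.270000) = 15.558300 (opposite signs)
step 1: m = 4.670000, f(m) = 1.702300 > 0 → root in [3.070000, 4.670000]
step 2: m = 3.870000, f(m) = -3.305700 < 0 → root in [3.870000, 4.670000]
step 3: m = 4.270000, f(m) = -0.961700 < 0 → root in [4.270000, 4.670000]
Midpoint of [4.270000, 4.670000] = 4.470000

4.47000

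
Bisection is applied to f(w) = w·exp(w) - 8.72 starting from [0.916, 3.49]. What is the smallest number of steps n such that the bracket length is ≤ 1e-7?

Initial width b − a = 3.49 − 0.916 = 2.574000.
After n steps the width is (b−a)/2^n; need (b−a)/2^n ≤ 1e-7.
So n ≥ log₂(2.574000/1e-7) = log₂(25740000.0000) ≈ 24.6175.
Hence n = 25.

25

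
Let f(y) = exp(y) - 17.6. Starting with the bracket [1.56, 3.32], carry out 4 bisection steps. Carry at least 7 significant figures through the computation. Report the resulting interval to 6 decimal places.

f(1.560000) = -12.841179, f(3.320000) = 10.060351 (opposite signs)
step 1: m = 2.440000, f(m) = -6.126959 < 0 → root in [2.440000, 3.320000]
step 2: m = 2.880000, f(m) = 0.214273 > 0 → root in [2.440000, 2.880000]
step 3: m = 2.660000, f(m) = -3.303711 < 0 → root in [2.660000, 2.880000]
step 4: m = 2.770000, f(m) = -1.641366 < 0 → root in [2.770000, 2.880000]

[2.770000, 2.880000]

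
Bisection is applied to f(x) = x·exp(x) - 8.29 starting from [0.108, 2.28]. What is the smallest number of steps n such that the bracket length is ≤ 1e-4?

15

Initial width b − a = 2.28 − 0.108 = 2.172000.
After n steps the width is (b−a)/2^n; need (b−a)/2^n ≤ 1e-4.
So n ≥ log₂(2.172000/1e-4) = log₂(21720.0000) ≈ 14.4067.
Hence n = 15.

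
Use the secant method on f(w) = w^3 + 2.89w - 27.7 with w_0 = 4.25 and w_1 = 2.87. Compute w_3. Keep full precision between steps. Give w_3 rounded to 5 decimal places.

2.71160

f(w_0) = 61.348125, f(w_1) = 4.234203
w_2 = 2.870000 - (4.234203)·(2.870000 - 4.250000)/(4.234203 - (61.348125)) = 2.767692; f(w_2) = 1.499485
w_3 = 2.767692 - (1.499485)·(2.767692 - 2.870000)/(1.499485 - (4.234203)) = 2.711595; f(w_3) = 0.074192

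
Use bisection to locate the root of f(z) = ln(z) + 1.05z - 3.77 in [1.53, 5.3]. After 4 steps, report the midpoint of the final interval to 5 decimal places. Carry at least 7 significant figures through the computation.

2.59031

f(1.530000) = -1.738232, f(5.300000) = 3.462707 (opposite signs)
step 1: m = 3.415000, f(m) = 1.043927 > 0 → root in [1.530000, 3.415000]
step 2: m = 2.472500, f(m) = -0.268645 < 0 → root in [2.472500, 3.415000]
step 3: m = 2.943750, f(m) = 0.400622 > 0 → root in [2.472500, 2.943750]
step 4: m = 2.708125, f(m) = 0.069788 > 0 → root in [2.472500, 2.708125]
Midpoint of [2.472500, 2.708125] = 2.590313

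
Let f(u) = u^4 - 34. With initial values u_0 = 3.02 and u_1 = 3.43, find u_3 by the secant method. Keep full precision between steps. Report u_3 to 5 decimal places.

2.51792

f(u_0) = 49.181696, f(u_1) = 104.412872
u_2 = 3.430000 - (104.412872)·(3.430000 - 3.020000)/(104.412872 - (49.181696)) = 2.654907; f(u_2) = 15.681819
u_3 = 2.654907 - (15.681819)·(2.654907 - 3.430000)/(15.681819 - (104.412872)) = 2.517922; f(u_3) = 6.194723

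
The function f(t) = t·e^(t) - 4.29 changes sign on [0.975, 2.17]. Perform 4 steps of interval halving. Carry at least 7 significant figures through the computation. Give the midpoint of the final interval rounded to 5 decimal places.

1.23641

f(0.975000) = -1.705112, f(2.170000) = 14.715476 (opposite signs)
step 1: m = 1.572500, f(m) = 3.287374 > 0 → root in [0.975000, 1.572500]
step 2: m = 1.273750, f(m) = 0.262677 > 0 → root in [0.975000, 1.273750]
step 3: m = 1.124375, f(m) = -0.828845 < 0 → root in [1.124375, 1.273750]
step 4: m = 1.199062, f(m) = -0.312703 < 0 → root in [1.199062, 1.273750]
Midpoint of [1.199062, 1.273750] = 1.236406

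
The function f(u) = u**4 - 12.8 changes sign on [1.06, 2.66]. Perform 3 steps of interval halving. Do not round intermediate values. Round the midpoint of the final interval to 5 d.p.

f(1.060000) = -11.537523, f(2.660000) = 37.264115 (opposite signs)
step 1: m = 1.860000, f(m) = -0.831168 < 0 → root in [1.860000, 2.660000]
step 2: m = 2.260000, f(m) = 13.287578 > 0 → root in [1.860000, 2.260000]
step 3: m = 2.060000, f(m) = 5.208141 > 0 → root in [1.860000, 2.060000]
Midpoint of [1.860000, 2.060000] = 1.960000

1.96000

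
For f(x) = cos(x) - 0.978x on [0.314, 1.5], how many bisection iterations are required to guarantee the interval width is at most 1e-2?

Initial width b − a = 1.5 − 0.314 = 1.186000.
After n steps the width is (b−a)/2^n; need (b−a)/2^n ≤ 1e-2.
So n ≥ log₂(1.186000/1e-2) = log₂(118.6000) ≈ 6.8900.
Hence n = 7.

7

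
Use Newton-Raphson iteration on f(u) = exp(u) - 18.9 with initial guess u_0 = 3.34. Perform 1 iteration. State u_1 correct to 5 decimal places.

f'(u) = exp(u)
u_0 = 3.340000: f = 9.319127, f' = 28.219127 → u_1 = 3.340000 - (9.319127)/(28.219127) = 3.009759

3.00976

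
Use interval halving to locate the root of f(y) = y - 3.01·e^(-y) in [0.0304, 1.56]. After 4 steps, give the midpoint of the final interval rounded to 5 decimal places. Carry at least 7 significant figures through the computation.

1.03420

f(0.030400) = -2.889473, f(1.560000) = 0.927490 (opposite signs)
step 1: m = 0.795200, f(m) = -0.563788 < 0 → root in [0.795200, 1.560000]
step 2: m = 1.177600, f(m) = 0.250469 > 0 → root in [0.795200, 1.177600]
step 3: m = 0.986400, f(m) = -0.136080 < 0 → root in [0.986400, 1.177600]
step 4: m = 1.082000, f(m) = 0.061860 > 0 → root in [0.986400, 1.082000]
Midpoint of [0.986400, 1.082000] = 1.034200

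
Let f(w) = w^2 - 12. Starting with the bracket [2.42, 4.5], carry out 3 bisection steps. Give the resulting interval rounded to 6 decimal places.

f(2.420000) = -6.143600, f(4.500000) = 8.250000 (opposite signs)
step 1: m = 3.460000, f(m) = -0.028400 < 0 → root in [3.460000, 4.500000]
step 2: m = 3.980000, f(m) = 3.840400 > 0 → root in [3.460000, 3.980000]
step 3: m = 3.720000, f(m) = 1.838400 > 0 → root in [3.460000, 3.720000]

[3.460000, 3.720000]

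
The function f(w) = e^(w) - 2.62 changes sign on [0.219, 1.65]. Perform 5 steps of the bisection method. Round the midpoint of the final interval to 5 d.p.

f(0.219000) = -1.375169, f(1.650000) = 2.586980 (opposite signs)
step 1: m = 0.934500, f(m) = -0.074060 < 0 → root in [0.934500, 1.650000]
step 2: m = 1.292250, f(m) = 1.020970 > 0 → root in [0.934500, 1.292250]
step 3: m = 1.113375, f(m) = 0.424617 > 0 → root in [0.934500, 1.113375]
step 4: m = 1.023937, f(m) = 0.164136 > 0 → root in [0.934500, 1.023937]
step 5: m = 0.979219, f(m) = 0.042375 > 0 → root in [0.934500, 0.979219]
Midpoint of [0.934500, 0.979219] = 0.956859

0.95686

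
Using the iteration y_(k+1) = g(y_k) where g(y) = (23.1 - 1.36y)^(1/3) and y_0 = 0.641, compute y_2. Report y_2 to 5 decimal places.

y_1 = g(0.641000) = 2.811696
y_2 = g(2.811696) = 2.681265

2.68126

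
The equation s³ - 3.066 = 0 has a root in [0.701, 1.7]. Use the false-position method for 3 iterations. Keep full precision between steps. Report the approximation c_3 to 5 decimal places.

f(0.701000) = -2.721528, f(1.700000) = 1.847000
step 1: c = 1.296117, f(c) = -0.888631 < 0 → new bracket [1.296117, 1.700000]
step 2: c = 1.427312, f(c) = -0.158250 < 0 → new bracket [1.427312, 1.700000]
step 3: c = 1.448832, f(c) = -0.024735 < 0 → new bracket [1.448832, 1.700000]

1.44883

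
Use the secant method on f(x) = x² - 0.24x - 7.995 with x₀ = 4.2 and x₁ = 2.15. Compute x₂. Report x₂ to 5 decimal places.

f(x_0) = 8.637000, f(x_1) = -3.888500
x_2 = 2.150000 - (-3.888500)·(2.150000 - 4.200000)/(-3.888500 - (8.637000)) = 2.786416; f(x_2) = -0.899627

2.78642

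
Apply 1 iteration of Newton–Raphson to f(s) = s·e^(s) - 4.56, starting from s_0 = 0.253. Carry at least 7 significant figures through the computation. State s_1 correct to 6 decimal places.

f'(s) = (s + 1)·e^(s)
s_0 = 0.253000: f = -4.234166, f' = 1.613718 → s_1 = 0.253000 - (-4.234166)/(1.613718) = 2.876858

2.876858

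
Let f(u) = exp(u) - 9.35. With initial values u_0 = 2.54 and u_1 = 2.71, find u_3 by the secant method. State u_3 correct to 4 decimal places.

f(u_0) = 3.329671, f(u_1) = 5.679276
u_2 = 2.710000 - (5.679276)·(2.710000 - 2.540000)/(5.679276 - (3.329671)) = 2.299090; f(u_2) = 0.615107
u_3 = 2.299090 - (0.615107)·(2.299090 - 2.710000)/(0.615107 - (5.679276)) = 2.249179; f(u_3) = 0.129954

2.2492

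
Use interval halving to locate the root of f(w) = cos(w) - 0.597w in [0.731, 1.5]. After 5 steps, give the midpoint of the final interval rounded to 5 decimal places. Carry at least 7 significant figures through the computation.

f(0.731000) = 0.308100, f(1.500000) = -0.824763 (opposite signs)
step 1: m = 1.115500, f(m) = -0.226225 < 0 → root in [0.731000, 1.115500]
step 2: m = 0.923250, f(m) = 0.052051 > 0 → root in [0.923250, 1.115500]
step 3: m = 1.019375, f(m) = -0.084668 < 0 → root in [0.923250, 1.019375]
step 4: m = 0.971312, f(m) = -0.015657 < 0 → root in [0.923250, 0.971312]
step 5: m = 0.947281, f(m) = 0.018366 > 0 → root in [0.947281, 0.971312]
Midpoint of [0.947281, 0.971312] = 0.959297

0.95930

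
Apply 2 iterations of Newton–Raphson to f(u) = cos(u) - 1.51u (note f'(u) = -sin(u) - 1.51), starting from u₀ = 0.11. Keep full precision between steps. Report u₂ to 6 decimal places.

0.561527

Newton update: u ← u − f(u)/f'(u).
u_0 = 0.110000: f = 0.827856, f' = -1.619778 → u_1 = 0.110000 - (0.827856)/(-1.619778) = 0.621092
u_1 = 0.621092: f = -0.124606, f' = -2.091924 → u_2 = 0.621092 - (-0.124606)/(-2.091924) = 0.561527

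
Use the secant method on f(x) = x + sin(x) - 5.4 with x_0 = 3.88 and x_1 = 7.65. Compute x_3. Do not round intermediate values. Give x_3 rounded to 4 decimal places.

5.8348

f(x_0) = -2.193111, f(x_1) = 3.229268
x_2 = 7.650000 - (3.229268)·(7.650000 - 3.880000)/(3.229268 - (-2.193111)) = 5.404797; f(x_2) = -0.764914
x_3 = 5.404797 - (-0.764914)·(5.404797 - 7.650000)/(-0.764914 - (3.229268)) = 5.834769; f(x_3) = 0.001230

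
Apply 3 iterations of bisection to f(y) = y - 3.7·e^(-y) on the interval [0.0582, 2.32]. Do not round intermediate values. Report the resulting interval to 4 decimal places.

[0.9064, 1.1891]

f(0.058200) = -3.432607, f(2.320000) = 1.956388 (opposite signs)
step 1: m = 1.189100, f(m) = 0.062468 > 0 → root in [0.058200, 1.189100]
step 2: m = 0.623650, f(m) = -1.359493 < 0 → root in [0.623650, 1.189100]
step 3: m = 0.906375, f(m) = -0.588373 < 0 → root in [0.906375, 1.189100]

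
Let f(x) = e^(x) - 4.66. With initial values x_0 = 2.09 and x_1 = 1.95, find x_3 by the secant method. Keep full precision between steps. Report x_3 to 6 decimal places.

1.557330

f(x_0) = 3.424915, f(x_1) = 2.368688
x_2 = 1.950000 - (2.368688)·(1.950000 - 2.090000)/(2.368688 - (3.424915)) = 1.636037; f(x_2) = 0.474781
x_3 = 1.636037 - (0.474781)·(1.636037 - 1.950000)/(0.474781 - (2.368688)) = 1.557330; f(x_3) = 0.086133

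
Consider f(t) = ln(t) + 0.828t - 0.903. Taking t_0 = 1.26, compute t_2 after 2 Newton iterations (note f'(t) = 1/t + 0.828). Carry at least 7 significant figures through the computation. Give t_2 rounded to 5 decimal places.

Newton update: t ← t − f(t)/f'(t).
t_0 = 1.260000: f = 0.371392, f' = 1.621651 → t_1 = 1.260000 - (0.371392)/(1.621651) = 1.030979
t_1 = 1.030979: f = -0.018840, f' = 1.797952 → t_2 = 1.030979 - (-0.018840)/(1.797952) = 1.041458

1.04146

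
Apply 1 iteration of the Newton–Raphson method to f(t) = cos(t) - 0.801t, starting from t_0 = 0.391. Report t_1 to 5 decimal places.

Newton update: t ← t − f(t)/f'(t).
f'(t) = -sin(t) - 0.801
t_0 = 0.391000: f = 0.611337, f' = -1.182113 → t_1 = 0.391000 - (0.611337)/(-1.182113) = 0.908156

0.90816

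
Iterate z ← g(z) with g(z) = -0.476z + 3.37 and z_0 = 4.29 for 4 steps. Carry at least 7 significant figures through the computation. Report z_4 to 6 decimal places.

z_1 = g(4.290000) = 1.327960
z_2 = g(1.327960) = 2.737891
z_3 = g(2.737891) = 2.066764
z_4 = g(2.066764) = 2.386220

2.386220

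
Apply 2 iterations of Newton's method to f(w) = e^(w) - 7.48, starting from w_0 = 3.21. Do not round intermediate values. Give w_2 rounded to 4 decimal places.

2.1186

f'(w) = e^(w)
w_0 = 3.210000: f = 17.299086, f' = 24.779086 → w_1 = 3.210000 - (17.299086)/(24.779086) = 2.511867
w_1 = 2.511867: f = 4.847931, f' = 12.327931 → w_2 = 2.511867 - (4.847931)/(12.327931) = 2.118620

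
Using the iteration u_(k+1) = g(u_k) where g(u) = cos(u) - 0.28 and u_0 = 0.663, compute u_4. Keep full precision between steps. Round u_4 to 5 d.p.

u_1 = g(0.663000) = 0.508149
u_2 = g(0.508149) = 0.593646
u_3 = g(0.593646) = 0.548906
u_4 = g(0.548906) = 0.573096

0.57310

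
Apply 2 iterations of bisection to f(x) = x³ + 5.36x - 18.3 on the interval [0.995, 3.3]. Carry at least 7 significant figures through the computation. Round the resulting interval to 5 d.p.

f(0.995000) = -11.981725, f(3.300000) = 35.325000 (opposite signs)
step 1: m = 2.147500, f(m) = 3.114347 > 0 → root in [0.995000, 2.147500]
step 2: m = 1.571250, f(m) = -5.998956 < 0 → root in [1.571250, 2.147500]

[1.57125, 2.14750]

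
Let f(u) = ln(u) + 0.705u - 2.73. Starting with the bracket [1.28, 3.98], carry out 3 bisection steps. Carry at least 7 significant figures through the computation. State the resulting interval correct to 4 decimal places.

[2.2925, 2.6300]

f(1.280000) = -1.580740, f(3.980000) = 1.457182 (opposite signs)
step 1: m = 2.630000, f(m) = 0.091134 > 0 → root in [1.280000, 2.630000]
step 2: m = 1.955000, f(m) = -0.681335 < 0 → root in [1.955000, 2.630000]
step 3: m = 2.292500, f(m) = -0.284145 < 0 → root in [2.292500, 2.630000]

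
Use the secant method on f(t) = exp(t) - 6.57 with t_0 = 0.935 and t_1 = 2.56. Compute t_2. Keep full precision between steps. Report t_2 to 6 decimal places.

1.564250

f(t_0) = -4.022787, f(t_1) = 6.365817
t_2 = 2.560000 - (6.365817)·(2.560000 - 0.935000)/(6.365817 - (-4.022787)) = 1.564250; f(t_2) = -1.790911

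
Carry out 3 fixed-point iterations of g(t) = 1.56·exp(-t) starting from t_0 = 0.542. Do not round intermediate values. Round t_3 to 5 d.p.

t_1 = g(0.542000) = 0.907271
t_2 = g(0.907271) = 0.629654
t_3 = g(0.629654) = 0.831131

0.83113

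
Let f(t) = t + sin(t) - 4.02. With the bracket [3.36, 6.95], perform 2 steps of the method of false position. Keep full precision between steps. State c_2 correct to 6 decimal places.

4.573608

f(3.360000) = -0.876675, f(6.950000) = 3.548486
step 1: c = 4.071220, f(c) = -0.750177 < 0 → new bracket [4.071220, 6.950000]
step 2: c = 4.573608, f(c) = -0.436778 < 0 → new bracket [4.573608, 6.950000]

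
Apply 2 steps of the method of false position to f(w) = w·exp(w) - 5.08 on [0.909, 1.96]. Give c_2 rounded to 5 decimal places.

1.26948

False-position update: c = (a·f(b) − b·f(a))/(f(b) − f(a)); replace the endpoint whose sign matches f(c).
f(0.909000) = -2.824008, f(1.960000) = 8.834681
step 1: c = 1.163577, f(c) = -1.354967 < 0 → new bracket [1.163577, 1.960000]
step 2: c = 1.269481, f(c) = -0.561910 < 0 → new bracket [1.269481, 1.960000]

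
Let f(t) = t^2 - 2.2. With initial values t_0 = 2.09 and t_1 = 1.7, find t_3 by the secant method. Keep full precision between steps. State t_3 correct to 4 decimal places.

1.4856

f(t_0) = 2.168100, f(t_1) = 0.690000
t_2 = 1.700000 - (0.690000)·(1.700000 - 2.090000)/(0.690000 - (2.168100)) = 1.517942; f(t_2) = 0.104148
t_3 = 1.517942 - (0.104148)·(1.517942 - 1.700000)/(0.104148 - (0.690000)) = 1.485577; f(t_3) = 0.006940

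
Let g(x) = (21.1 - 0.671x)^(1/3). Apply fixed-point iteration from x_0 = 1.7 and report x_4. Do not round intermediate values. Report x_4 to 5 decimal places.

2.68238

x_1 = g(1.700000) = 2.712575
x_2 = g(2.712575) = 2.681439
x_3 = g(2.681439) = 2.682408
x_4 = g(2.682408) = 2.682377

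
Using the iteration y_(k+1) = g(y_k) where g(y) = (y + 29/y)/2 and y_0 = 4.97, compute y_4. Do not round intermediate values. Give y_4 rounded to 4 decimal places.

y_1 = g(4.970000) = 5.402505
y_2 = g(5.402505) = 5.385193
y_3 = g(5.385193) = 5.385165
y_4 = g(5.385165) = 5.385165

5.3852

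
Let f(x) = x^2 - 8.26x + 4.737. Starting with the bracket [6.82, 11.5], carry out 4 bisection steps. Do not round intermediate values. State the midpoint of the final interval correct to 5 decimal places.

7.55125

f(6.820000) = -5.083800, f(11.500000) = 41.997000 (opposite signs)
step 1: m = 9.160000, f(m) = 12.981000 > 0 → root in [6.820000, 9.160000]
step 2: m = 7.990000, f(m) = 2.579700 > 0 → root in [6.820000, 7.990000]
step 3: m = 7.405000, f(m) = -1.594275 < 0 → root in [7.405000, 7.990000]
step 4: m = 7.697500, f(m) = 0.407156 > 0 → root in [7.405000, 7.697500]
Midpoint of [7.405000, 7.697500] = 7.551250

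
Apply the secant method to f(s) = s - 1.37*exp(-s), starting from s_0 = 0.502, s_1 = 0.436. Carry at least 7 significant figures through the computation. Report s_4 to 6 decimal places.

0.688316

f(s_0) = -0.327287, f(s_1) = -0.449866
s_2 = 0.436000 - (-0.449866)·(0.436000 - 0.502000)/(-0.449866 - (-0.327287)) = 0.678220; f(s_2) = -0.017082
s_3 = 0.678220 - (-0.017082)·(0.678220 - 0.436000)/(-0.017082 - (-0.449866)) = 0.687780; f(s_3) = -0.000906
s_4 = 0.687780 - (-0.000906)·(0.687780 - 0.678220)/(-0.000906 - (-0.017082)) = 0.688316; f(s_4) = -0.000002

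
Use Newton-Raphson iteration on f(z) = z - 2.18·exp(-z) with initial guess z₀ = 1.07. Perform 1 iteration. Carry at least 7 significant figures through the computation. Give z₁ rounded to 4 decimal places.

f'(z) = 1 + 2.18·exp(-z)
z_0 = 1.070000: f = 0.322241, f' = 1.747759 → z_1 = 1.070000 - (0.322241)/(1.747759) = 0.885626

0.8856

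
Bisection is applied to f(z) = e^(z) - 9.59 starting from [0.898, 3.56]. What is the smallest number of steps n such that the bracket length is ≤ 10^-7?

Initial width b − a = 3.56 − 0.898 = 2.662000.
After n steps the width is (b−a)/2^n; need (b−a)/2^n ≤ 10^-7.
So n ≥ log₂(2.662000/10^-7) = log₂(26620000.0000) ≈ 24.6660.
Hence n = 25.

25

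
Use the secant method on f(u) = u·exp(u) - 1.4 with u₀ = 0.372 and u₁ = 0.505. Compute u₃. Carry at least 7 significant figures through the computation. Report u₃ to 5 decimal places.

f(u_0) = -0.860365, f(u_1) = -0.563222
u_2 = 0.505000 - (-0.563222)·(0.505000 - 0.372000)/(-0.563222 - (-0.860365)) = 0.757097; f(u_2) = 0.214189
u_3 = 0.757097 - (0.214189)·(0.757097 - 0.505000)/(0.214189 - (-0.563222)) = 0.687640; f(u_3) = -0.032272

0.68764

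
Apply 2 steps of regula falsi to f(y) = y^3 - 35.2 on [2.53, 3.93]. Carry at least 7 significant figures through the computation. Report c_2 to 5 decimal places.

f(2.530000) = -19.005723, f(3.930000) = 25.498457
step 1: c = 3.127877, f(c) = -4.598066 < 0 → new bracket [3.127877, 3.930000]
step 2: c = 3.250423, f(c) = -0.858471 < 0 → new bracket [3.250423, 3.930000]

3.25042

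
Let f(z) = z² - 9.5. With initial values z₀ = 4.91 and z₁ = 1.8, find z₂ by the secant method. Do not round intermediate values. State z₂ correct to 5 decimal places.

f(z_0) = 14.608100, f(z_1) = -6.260000
z_2 = 1.800000 - (-6.260000)·(1.800000 - 4.910000)/(-6.260000 - (14.608100)) = 2.732936; f(z_2) = -2.031061

2.73294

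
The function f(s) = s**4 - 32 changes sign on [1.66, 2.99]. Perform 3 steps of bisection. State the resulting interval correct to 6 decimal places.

f(1.660000) = -24.406669, f(2.990000) = 47.925388 (opposite signs)
step 1: m = 2.325000, f(m) = -2.779218 < 0 → root in [2.325000, 2.990000]
step 2: m = 2.657500, f(m) = 17.876170 > 0 → root in [2.325000, 2.657500]
step 3: m = 2.491250, f(m) = 6.518489 > 0 → root in [2.325000, 2.491250]

[2.325000, 2.491250]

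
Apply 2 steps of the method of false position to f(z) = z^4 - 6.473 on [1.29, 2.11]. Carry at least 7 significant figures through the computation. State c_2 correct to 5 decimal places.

f(1.290000) = -3.703771, f(2.110000) = 13.348194
step 1: c = 1.468108, f(c) = -1.827504 < 0 → new bracket [1.468108, 2.110000]
step 2: c = 1.545407, f(c) = -0.769111 < 0 → new bracket [1.545407, 2.110000]

1.54541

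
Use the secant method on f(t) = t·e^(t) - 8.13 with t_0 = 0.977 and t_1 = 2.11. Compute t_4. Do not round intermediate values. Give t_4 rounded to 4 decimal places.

1.6265

f(t_0) = -5.534624, f(t_1) = 9.273789
t_2 = 2.110000 - (9.273789)·(2.110000 - 0.977000)/(9.273789 - (-5.534624)) = 1.400457; f(t_2) = -2.448269
t_3 = 1.400457 - (-2.448269)·(1.400457 - 2.110000)/(-2.448269 - (9.273789)) = 1.548652; f(t_3) = -0.843398
t_4 = 1.548652 - (-0.843398)·(1.548652 - 1.400457)/(-0.843398 - (-2.448269)) = 1.626532; f(t_4) = 0.142880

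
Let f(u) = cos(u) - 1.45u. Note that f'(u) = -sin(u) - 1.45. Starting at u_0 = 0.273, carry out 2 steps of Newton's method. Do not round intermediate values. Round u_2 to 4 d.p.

0.5779

u_0 = 0.273000: f = 0.567116, f' = -1.719622 → u_1 = 0.273000 - (0.567116)/(-1.719622) = 0.602791
u_1 = 0.602791: f = -0.050291, f' = -2.016944 → u_2 = 0.602791 - (-0.050291)/(-2.016944) = 0.577857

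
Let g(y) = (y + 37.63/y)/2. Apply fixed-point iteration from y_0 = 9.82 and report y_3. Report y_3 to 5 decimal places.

y_1 = g(9.820000) = 6.825988
y_2 = g(6.825988) = 6.169372
y_3 = g(6.169372) = 6.134429

6.13443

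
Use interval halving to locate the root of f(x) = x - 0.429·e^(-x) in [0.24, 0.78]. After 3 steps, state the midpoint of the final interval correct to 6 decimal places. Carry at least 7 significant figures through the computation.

0.341250

f(0.240000) = -0.097463, f(0.780000) = 0.583344 (opposite signs)
step 1: m = 0.510000, f(m) = 0.252387 > 0 → root in [0.240000, 0.510000]
step 2: m = 0.375000, f(m) = 0.080153 > 0 → root in [0.240000, 0.375000]
step 3: m = 0.307500, f(m) = -0.007936 < 0 → root in [0.307500, 0.375000]
Midpoint of [0.307500, 0.375000] = 0.341250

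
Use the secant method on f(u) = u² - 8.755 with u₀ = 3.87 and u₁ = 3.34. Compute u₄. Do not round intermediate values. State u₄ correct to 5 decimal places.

f(u_0) = 6.221900, f(u_1) = 2.400600
u_2 = 3.340000 - (2.400600)·(3.340000 - 3.870000)/(2.400600 - (6.221900)) = 3.007046; f(u_2) = 0.287324
u_3 = 3.007046 - (0.287324)·(3.007046 - 3.340000)/(0.287324 - (2.400600)) = 2.961777; f(u_3) = 0.017122
u_4 = 2.961777 - (0.017122)·(2.961777 - 3.007046)/(0.017122 - (0.287324)) = 2.958908; f(u_4) = 0.000138

2.95891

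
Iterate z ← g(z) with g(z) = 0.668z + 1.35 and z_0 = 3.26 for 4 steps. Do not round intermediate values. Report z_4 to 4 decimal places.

z_1 = g(3.260000) = 3.527680
z_2 = g(3.527680) = 3.706490
z_3 = g(3.706490) = 3.825935
z_4 = g(3.825935) = 3.905725

3.9057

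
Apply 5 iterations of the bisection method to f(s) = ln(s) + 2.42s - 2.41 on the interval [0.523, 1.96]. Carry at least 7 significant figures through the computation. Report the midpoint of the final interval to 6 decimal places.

f(0.523000) = -1.792514, f(1.960000) = 3.006144 (opposite signs)
step 1: m = 1.241500, f(m) = 0.810750 > 0 → root in [0.523000, 1.241500]
step 2: m = 0.882250, f(m) = -0.400235 < 0 → root in [0.882250, 1.241500]
step 3: m = 1.061875, f(m) = 0.219774 > 0 → root in [0.882250, 1.061875]
step 4: m = 0.972063, f(m) = -0.085944 < 0 → root in [0.972063, 1.061875]
step 5: m = 1.016969, f(m) = 0.067891 > 0 → root in [0.972063, 1.016969]
Midpoint of [0.972063, 1.016969] = 0.994516

0.994516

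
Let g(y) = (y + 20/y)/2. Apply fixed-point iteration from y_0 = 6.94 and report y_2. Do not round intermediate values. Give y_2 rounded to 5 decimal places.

y_1 = g(6.940000) = 4.910922
y_2 = g(4.910922) = 4.491739

4.49174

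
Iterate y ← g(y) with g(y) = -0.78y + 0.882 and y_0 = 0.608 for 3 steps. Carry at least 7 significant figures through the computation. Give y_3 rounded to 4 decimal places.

y_1 = g(0.608000) = 0.407760
y_2 = g(0.407760) = 0.563947
y_3 = g(0.563947) = 0.442121

0.4421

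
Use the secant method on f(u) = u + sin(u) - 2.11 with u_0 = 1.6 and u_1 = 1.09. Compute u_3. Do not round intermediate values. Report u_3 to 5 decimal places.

1.18438

f(u_0) = 0.489574, f(u_1) = -0.133373
u_2 = 1.090000 - (-0.133373)·(1.090000 - 1.600000)/(-0.133373 - (0.489574)) = 1.199191; f(u_2) = 0.020937
u_3 = 1.199191 - (0.020937)·(1.199191 - 1.090000)/(0.020937 - (-0.133373)) = 1.184376; f(u_3) = 0.000640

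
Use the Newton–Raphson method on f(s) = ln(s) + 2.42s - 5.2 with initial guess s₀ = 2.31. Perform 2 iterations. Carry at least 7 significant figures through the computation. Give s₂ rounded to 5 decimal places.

1.88648

Newton update: s ← s − f(s)/f'(s).
f'(s) = 1/s + 2.42
s_0 = 2.310000: f = 1.227448, f' = 2.852900 → s_1 = 2.310000 - (1.227448)/(2.852900) = 1.879755
s_1 = 1.879755: f = -0.019853, f' = 2.951984 → s_2 = 1.879755 - (-0.019853)/(2.951984) = 1.886480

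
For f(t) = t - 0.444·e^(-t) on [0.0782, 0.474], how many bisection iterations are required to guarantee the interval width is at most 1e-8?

Initial width b − a = 0.474 − 0.0782 = 0.395800.
After n steps the width is (b−a)/2^n; need (b−a)/2^n ≤ 1e-8.
So n ≥ log₂(0.395800/1e-8) = log₂(39580000.0000) ≈ 25.2383.
Hence n = 26.

26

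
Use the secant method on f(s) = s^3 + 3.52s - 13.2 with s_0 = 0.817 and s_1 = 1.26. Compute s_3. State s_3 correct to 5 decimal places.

1.77919

f(s_0) = -9.778821, f(s_1) = -6.764424
s_2 = 1.260000 - (-6.764424)·(1.260000 - 0.817000)/(-6.764424 - (-9.778821)) = 2.254109; f(s_2) = 6.187609
s_3 = 2.254109 - (6.187609)·(2.254109 - 1.260000)/(6.187609 - (-6.764424)) = 1.779191; f(s_3) = -1.305186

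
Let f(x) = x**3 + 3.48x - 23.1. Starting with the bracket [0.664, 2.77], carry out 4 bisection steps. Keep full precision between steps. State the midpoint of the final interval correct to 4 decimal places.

2.4409

f(0.664000) = -20.496525, f(2.770000) = 7.793533 (opposite signs)
step 1: m = 1.717000, f(m) = -12.062971 < 0 → root in [1.717000, 2.770000]
step 2: m = 2.243500, f(m) = -4.000429 < 0 → root in [2.243500, 2.770000]
step 3: m = 2.506750, f(m) = 1.375395 > 0 → root in [2.243500, 2.506750]
step 4: m = 2.375125, f(m) = -1.435965 < 0 → root in [2.375125, 2.506750]
Midpoint of [2.375125, 2.506750] = 2.440938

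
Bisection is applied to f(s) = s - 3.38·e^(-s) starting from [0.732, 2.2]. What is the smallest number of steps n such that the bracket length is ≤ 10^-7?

24

Initial width b − a = 2.2 − 0.732 = 1.468000.
After n steps the width is (b−a)/2^n; need (b−a)/2^n ≤ 10^-7.
So n ≥ log₂(1.468000/10^-7) = log₂(14680000.0000) ≈ 23.8073.
Hence n = 24.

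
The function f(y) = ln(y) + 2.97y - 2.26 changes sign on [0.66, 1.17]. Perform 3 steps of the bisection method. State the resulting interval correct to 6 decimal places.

[0.787500, 0.851250]

f(0.660000) = -0.715315, f(1.170000) = 1.371904 (opposite signs)
step 1: m = 0.915000, f(m) = 0.368719 > 0 → root in [0.660000, 0.915000]
step 2: m = 0.787500, f(m) = -0.160017 < 0 → root in [0.787500, 0.915000]
step 3: m = 0.851250, f(m) = 0.107163 > 0 → root in [0.787500, 0.851250]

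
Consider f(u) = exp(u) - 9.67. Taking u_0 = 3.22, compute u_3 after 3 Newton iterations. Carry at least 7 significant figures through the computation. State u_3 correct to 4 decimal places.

2.2703

f'(u) = exp(u)
u_0 = 3.220000: f = 15.358120, f' = 25.028120 → u_1 = 3.220000 - (15.358120)/(25.028120) = 2.606365
u_1 = 2.606365: f = 3.879714, f' = 13.549714 → u_2 = 2.606365 - (3.879714)/(13.549714) = 2.320034
u_2 = 2.320034: f = 0.506017, f' = 10.176017 → u_3 = 2.320034 - (0.506017)/(10.176017) = 2.270307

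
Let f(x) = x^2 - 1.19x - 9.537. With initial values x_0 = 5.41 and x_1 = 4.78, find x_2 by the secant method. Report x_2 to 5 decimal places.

3.93298

f(x_0) = 13.293200, f(x_1) = 7.623200
x_2 = 4.780000 - (7.623200)·(4.780000 - 5.410000)/(7.623200 - (13.293200)) = 3.932978; f(x_2) = 1.251071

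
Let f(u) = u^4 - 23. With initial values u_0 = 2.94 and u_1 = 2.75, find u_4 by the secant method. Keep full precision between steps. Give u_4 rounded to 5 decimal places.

f(u_0) = 51.711821, f(u_1) = 34.191406
u_2 = 2.750000 - (34.191406)·(2.750000 - 2.940000)/(34.191406 - (51.711821)) = 2.379212; f(u_2) = 9.042932
u_3 = 2.379212 - (9.042932)·(2.379212 - 2.750000)/(9.042932 - (34.191406)) = 2.245883; f(u_3) = 2.441831
u_4 = 2.245883 - (2.441831)·(2.245883 - 2.379212)/(2.441831 - (9.042932)) = 2.196563; f(u_4) = 0.279546

2.19656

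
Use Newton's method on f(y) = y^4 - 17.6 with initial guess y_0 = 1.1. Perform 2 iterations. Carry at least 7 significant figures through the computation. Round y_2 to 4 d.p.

f'(y) = 4y^3
y_0 = 1.100000: f = -16.135900, f' = 5.324000 → y_1 = 1.100000 - (-16.135900)/(5.324000) = 4.130785
y_1 = 4.130785: f = 273.559133, f' = 281.940720 → y_2 = 4.130785 - (273.559133)/(281.940720) = 3.160513

3.1605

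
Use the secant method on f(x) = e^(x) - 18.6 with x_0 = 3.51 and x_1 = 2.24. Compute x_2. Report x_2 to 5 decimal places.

2.72607

Secant update: x_(k+1) = x_k − f(x_k)·(x_k − x_(k-1))/(f(x_k) − f(x_(k-1))).
f(x_0) = 14.848268, f(x_1) = -9.206669
x_2 = 2.240000 - (-9.206669)·(2.240000 - 3.510000)/(-9.206669 - (14.848268)) = 2.726074; f(x_2) = -3.327198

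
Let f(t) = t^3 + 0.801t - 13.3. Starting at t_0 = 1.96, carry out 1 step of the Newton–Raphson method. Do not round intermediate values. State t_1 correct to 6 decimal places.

Newton update: t ← t − f(t)/f'(t).
f'(t) = 3t^2 + 0.801
t_0 = 1.960000: f = -4.200504, f' = 12.325800 → t_1 = 1.960000 - (-4.200504)/(12.325800) = 2.300790

2.300790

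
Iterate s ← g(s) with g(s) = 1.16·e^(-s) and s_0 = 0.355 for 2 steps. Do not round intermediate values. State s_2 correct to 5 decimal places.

0.51430

s_1 = g(0.355000) = 0.813361
s_2 = g(0.813361) = 0.514304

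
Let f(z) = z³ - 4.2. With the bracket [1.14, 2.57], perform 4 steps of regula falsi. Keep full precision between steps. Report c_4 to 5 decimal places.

1.59591

False-position update: c = (a·f(b) − b·f(a))/(f(b) − f(a)); replace the endpoint whose sign matches f(c).
f(1.140000) = -2.718456, f(2.570000) = 12.774593
step 1: c = 1.390912, f(c) = -1.509091 < 0 → new bracket [1.390912, 2.570000]
step 2: c = 1.515484, f(c) = -0.719398 < 0 → new bracket [1.515484, 2.570000]
step 3: c = 1.571703, f(c) = -0.317499 < 0 → new bracket [1.571703, 2.570000]
step 4: c = 1.595913, f(c) = -0.135308 < 0 → new bracket [1.595913, 2.570000]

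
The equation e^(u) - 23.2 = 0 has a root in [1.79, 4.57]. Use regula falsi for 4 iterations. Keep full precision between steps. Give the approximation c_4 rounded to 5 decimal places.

2.98739

False-position update: c = (a·f(b) − b·f(a))/(f(b) − f(a)); replace the endpoint whose sign matches f(c).
f(1.790000) = -17.210548, f(4.570000) = 73.344110
step 1: c = 2.318358, f(c) = -13.041015 < 0 → new bracket [2.318358, 4.570000]
step 2: c = 2.658275, f(c) = -8.928357 < 0 → new bracket [2.658275, 4.570000]
step 3: c = 2.865738, f(c) = -5.637983 < 0 → new bracket [2.865738, 4.570000]
step 4: c = 2.987394, f(c) = -3.366075 < 0 → new bracket [2.987394, 4.570000]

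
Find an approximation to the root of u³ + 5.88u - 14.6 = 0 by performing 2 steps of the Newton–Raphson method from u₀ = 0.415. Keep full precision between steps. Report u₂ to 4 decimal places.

Newton update: u ← u − f(u)/f'(u).
f'(u) = 3u² + 5.88
u_0 = 0.415000: f = -12.088327, f' = 6.396675 → u_1 = 0.415000 - (-12.088327)/(6.396675) = 2.304783
u_1 = 2.304783: f = 11.195185, f' = 21.816072 → u_2 = 2.304783 - (11.195185)/(21.816072) = 1.791621

1.7916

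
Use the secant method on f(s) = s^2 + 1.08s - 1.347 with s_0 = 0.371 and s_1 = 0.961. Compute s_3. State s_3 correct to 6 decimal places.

0.737360

f(s_0) = -0.808679, f(s_1) = 0.614401
s_2 = 0.961000 - (0.614401)·(0.961000 - 0.371000)/(0.614401 - (-0.808679)) = 0.706273; f(s_2) = -0.085403
s_3 = 0.706273 - (-0.085403)·(0.706273 - 0.961000)/(-0.085403 - (0.614401)) = 0.737360; f(s_3) = -0.006952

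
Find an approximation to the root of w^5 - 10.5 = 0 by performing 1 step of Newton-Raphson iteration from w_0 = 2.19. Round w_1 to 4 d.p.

1.8433

f'(w) = 5w^4
w_0 = 2.190000: f = 39.875640, f' = 115.012876 → w_1 = 2.190000 - (39.875640)/(115.012876) = 1.843294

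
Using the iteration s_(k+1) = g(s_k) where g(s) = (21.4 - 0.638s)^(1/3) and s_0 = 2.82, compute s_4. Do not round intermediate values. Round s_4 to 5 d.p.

2.69975

s_1 = g(2.820000) = 2.696238
s_2 = g(2.696238) = 2.699854
s_3 = g(2.699854) = 2.699748
s_4 = g(2.699748) = 2.699751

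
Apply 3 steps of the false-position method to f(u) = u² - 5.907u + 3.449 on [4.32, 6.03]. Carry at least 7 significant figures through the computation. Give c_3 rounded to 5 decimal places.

5.24649

False-position update: c = (a·f(b) − b·f(a))/(f(b) − f(a)); replace the endpoint whose sign matches f(c).
f(4.320000) = -3.406840, f(6.030000) = 4.190690
step 1: c = 5.086788, f(c) = -0.723244 < 0 → new bracket [5.086788, 6.030000]
step 2: c = 5.225612, f(c) = -0.111668 < 0 → new bracket [5.225612, 6.030000]
step 3: c = 5.246490, f(c) = -0.016358 < 0 → new bracket [5.246490, 6.030000]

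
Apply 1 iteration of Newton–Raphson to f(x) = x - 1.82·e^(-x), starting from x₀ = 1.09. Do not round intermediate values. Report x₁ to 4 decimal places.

0.7934

f'(x) = 1 + 1.82·e^(-x)
x_0 = 1.090000: f = 0.478086, f' = 1.611914 → x_1 = 1.090000 - (0.478086)/(1.611914) = 0.793405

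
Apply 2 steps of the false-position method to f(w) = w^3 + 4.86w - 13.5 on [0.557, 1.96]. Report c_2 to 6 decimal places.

f(0.557000) = -10.620171, f(1.960000) = 3.555136
step 1: c = 1.608131, f(c) = -1.525723 < 0 → new bracket [1.608131, 1.960000]
step 2: c = 1.713793, f(c) = -0.137408 < 0 → new bracket [1.713793, 1.960000]

1.713793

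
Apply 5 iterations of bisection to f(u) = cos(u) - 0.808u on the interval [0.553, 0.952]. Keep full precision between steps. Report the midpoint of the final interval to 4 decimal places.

0.8335

f(0.553000) = 0.404129, f(0.952000) = -0.189161 (opposite signs)
step 1: m = 0.752500, f(m) = 0.121962 > 0 → root in [0.752500, 0.952000]
step 2: m = 0.852250, f(m) = -0.030327 < 0 → root in [0.752500, 0.852250]
step 3: m = 0.802375, f(m) = 0.046682 > 0 → root in [0.802375, 0.852250]
step 4: m = 0.827312, f(m) = 0.008388 > 0 → root in [0.827312, 0.852250]
step 5: m = 0.839781, f(m) = -0.010918 < 0 → root in [0.827312, 0.839781]
Midpoint of [0.827312, 0.839781] = 0.833547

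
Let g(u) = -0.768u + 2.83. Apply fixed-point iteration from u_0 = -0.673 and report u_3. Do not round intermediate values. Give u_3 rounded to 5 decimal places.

2.63062

u_1 = g(-0.673000) = 3.346864
u_2 = g(3.346864) = 0.259608
u_3 = g(0.259608) = 2.630621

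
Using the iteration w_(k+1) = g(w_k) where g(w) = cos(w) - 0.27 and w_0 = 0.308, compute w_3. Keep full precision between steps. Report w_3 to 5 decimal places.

w_1 = g(0.308000) = 0.682942
w_2 = g(0.682942) = 0.505720
w_3 = g(0.505720) = 0.604826

0.60483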